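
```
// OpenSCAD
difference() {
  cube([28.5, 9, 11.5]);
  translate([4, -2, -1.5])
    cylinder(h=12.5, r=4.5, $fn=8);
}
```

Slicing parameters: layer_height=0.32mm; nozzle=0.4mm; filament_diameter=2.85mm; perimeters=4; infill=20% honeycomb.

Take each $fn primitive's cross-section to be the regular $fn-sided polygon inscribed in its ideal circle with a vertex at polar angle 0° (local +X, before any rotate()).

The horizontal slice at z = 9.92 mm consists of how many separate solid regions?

At z = 9.92 mm: the 28.5×9 cube contributes its full rectangle; the r=4.5 cylinder at (4, -2) contributes a regular 8-gon of circumradius 4.5; Taking the first minus the rest: starting from the 28.5×9 cube, the r=4.5 cylinder at (4, -2) partially overlaps it — only the 12.29 mm² overlap (of its 57.28 mm²) is removed, clipping the outline — 1 connected region. The result has 1 disconnected region.

1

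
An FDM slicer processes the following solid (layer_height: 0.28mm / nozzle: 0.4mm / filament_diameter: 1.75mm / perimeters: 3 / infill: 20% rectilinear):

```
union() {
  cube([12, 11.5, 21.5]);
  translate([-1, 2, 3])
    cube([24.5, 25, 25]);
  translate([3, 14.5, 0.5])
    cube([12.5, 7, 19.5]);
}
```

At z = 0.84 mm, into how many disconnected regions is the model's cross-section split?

2

At z = 0.84 mm: the cube is present — its section is the full 12×11.5 rectangle; the cube at (-1, 2) does not reach this height (z outside [3, 28]); the cube at (3, 14.5) (footprint 12.5×7) is included at this height; Taking the union: the 2 present regions are separate (no shared area or edge), so areas and boundary lengths simply add and each stays a separate island — 2 connected regions. The result has 2 disconnected regions.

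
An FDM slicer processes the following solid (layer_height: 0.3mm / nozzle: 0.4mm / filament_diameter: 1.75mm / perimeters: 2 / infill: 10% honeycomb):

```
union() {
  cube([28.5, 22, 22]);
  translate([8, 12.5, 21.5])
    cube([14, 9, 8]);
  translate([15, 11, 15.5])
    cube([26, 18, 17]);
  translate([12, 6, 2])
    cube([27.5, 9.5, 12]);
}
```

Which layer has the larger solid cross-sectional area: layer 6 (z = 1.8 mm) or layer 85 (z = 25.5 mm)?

Layer 6 (z = 1.8): the cube (footprint 28.5×22) is included at this height (area 627.00 mm²); the cube at (8, 12.5) is absent (z outside [21.5, 29.5]); the cube at (15, 11) does not reach this height (z outside [15.5, 32.5]); the cube at (12, 6) is not intersected at this z (z outside [2, 14]); Merging all regions: only the 28.5×22 cube is present, so the union is just that shape — area = 627.00 mm². So its area = 627.00 mm². Layer 85 (z = 25.5): the cube does not reach this height (z outside [0, 22]); the cube at (8, 12.5) is present — its section is the full 14×9 rectangle (area 126.00 mm²); the 26×18 cube at (15, 11) contributes its full rectangle (area 468.00 mm²); the cube at (12, 6) is absent (z outside [2, 14]); Combining (union): the regions partially overlap — summed areas 594.00 mm² minus the doubly-counted overlap 63.00 mm² gives 531.00 mm² — area = 531.00 mm². So its area = 531.00 mm². Layer 6 is larger (627.00 vs 531.00 mm²).

layer 6 (z = 1.8 mm)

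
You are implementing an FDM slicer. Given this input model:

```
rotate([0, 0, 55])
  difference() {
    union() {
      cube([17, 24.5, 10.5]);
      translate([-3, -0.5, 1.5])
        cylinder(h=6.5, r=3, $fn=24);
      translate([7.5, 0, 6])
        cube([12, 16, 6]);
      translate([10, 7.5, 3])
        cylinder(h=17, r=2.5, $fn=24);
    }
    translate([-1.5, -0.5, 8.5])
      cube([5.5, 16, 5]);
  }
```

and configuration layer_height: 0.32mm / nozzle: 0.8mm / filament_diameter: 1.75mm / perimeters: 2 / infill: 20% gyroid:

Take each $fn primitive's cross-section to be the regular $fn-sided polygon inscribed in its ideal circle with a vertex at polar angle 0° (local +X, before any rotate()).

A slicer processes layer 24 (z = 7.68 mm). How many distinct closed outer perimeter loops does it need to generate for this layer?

2

At z = 7.68 mm: the cube (footprint 17×24.5) is included at this height; the cylinder at (-3, -0.5): section is a regular 24-gon, circumradius r=3; the 12×16 cube at (7.5, 0) contributes its full rectangle; the cylinder at (10, 7.5): section is a regular 24-gon, circumradius r=2.5; Combining (union): the regions partially overlap (shared area 171.41 mm²), so overlapping operands fuse into one piece — 2 connected regions; the cube at (-1.5, -0.5) is absent (z outside [8.5, 13.5]); After the difference (first − rest): none of the subtracted shapes is present at this height, so the result so far is unchanged — 2 connected regions; (whole slice rotated 55° about Z — lengths, areas and connectivity unchanged). The result has 2 disconnected regions.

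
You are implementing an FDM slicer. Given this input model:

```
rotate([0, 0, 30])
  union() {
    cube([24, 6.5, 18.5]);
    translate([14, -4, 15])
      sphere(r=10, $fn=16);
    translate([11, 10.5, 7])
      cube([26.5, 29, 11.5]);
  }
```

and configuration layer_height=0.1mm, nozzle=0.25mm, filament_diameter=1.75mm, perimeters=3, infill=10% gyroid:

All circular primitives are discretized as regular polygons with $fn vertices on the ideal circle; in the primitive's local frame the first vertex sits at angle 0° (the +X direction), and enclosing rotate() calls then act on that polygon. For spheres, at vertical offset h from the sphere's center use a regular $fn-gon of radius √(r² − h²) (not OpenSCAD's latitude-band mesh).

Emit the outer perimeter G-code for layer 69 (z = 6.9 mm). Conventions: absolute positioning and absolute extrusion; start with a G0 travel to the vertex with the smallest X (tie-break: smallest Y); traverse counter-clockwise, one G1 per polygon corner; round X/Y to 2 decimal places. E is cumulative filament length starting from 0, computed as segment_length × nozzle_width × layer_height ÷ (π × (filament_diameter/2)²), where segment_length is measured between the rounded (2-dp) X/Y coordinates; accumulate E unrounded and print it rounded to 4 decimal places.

G0 X-3.25 Y5.63 Z6.90
G1 X0.00 Y0.00 E0.0676
G1 X8.45 Y4.88 E0.1690
G1 X8.31 Y2.77 E0.1910
G1 X9.05 Y0.60 E0.2148
G1 X10.55 Y-1.12 E0.2385
G1 X12.61 Y-2.13 E0.2624
G1 X14.89 Y-2.28 E0.2861
G1 X17.06 Y-1.54 E0.3099
G1 X18.78 Y-0.03 E0.3337
G1 X19.79 Y2.02 E0.3575
G1 X19.94 Y4.30 E0.3812
G1 X19.20 Y6.47 E0.4051
G1 X17.69 Y8.19 E0.4289
G1 X15.80 Y9.12 E0.4507
G1 X20.78 Y12.00 E0.5105
G1 X17.53 Y17.63 E0.5781
G1 X-3.25 Y5.63 E0.8275

At z = 6.9 mm: the cube (footprint 24×6.5) is included at this height; the r=10 sphere at (14, -4) slices to a regular 16-gon of circumradius 5.864 (√(r²−h²) with h=8.1 from center); the cube at (11, 10.5) is absent (z outside [7, 18.5]); Combining (union): the regions partially overlap (shared area 10.36 mm²), so overlapping operands fuse into one piece — 1 connected region; (rotated 30° about Z; rotation is an isometry so areas/perimeters/island counts are preserved). The outline is a single polygon with 17 vertices. Extrusion per mm of travel: 0.25 × 0.1 / (π × 0.875²) = 0.010394. Accumulating E over each segment gives final E = 0.8275.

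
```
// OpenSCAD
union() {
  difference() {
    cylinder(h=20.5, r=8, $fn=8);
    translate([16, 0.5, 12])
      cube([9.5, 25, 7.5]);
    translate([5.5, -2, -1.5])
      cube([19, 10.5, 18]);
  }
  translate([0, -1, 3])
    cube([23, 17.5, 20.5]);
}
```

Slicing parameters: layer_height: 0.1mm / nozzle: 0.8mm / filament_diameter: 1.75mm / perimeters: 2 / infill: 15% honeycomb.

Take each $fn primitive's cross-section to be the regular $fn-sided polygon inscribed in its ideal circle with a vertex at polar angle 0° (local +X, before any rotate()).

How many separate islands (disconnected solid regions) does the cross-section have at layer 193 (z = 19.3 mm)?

1

At z = 19.3 mm: the r=8 cylinder contributes a regular 8-gon of circumradius 8; the cube at (16, 0.5) (footprint 9.5×25) is included at this height; the cube at (5.5, -2) is not intersected at this z (z outside [-1.5, 16.5]); Taking the first minus the rest: starting from the r=8 cylinder, the 9.5×25 cube at (16, 0.5) misses the remaining region (no effect) — 1 connected region; the cube at (0, -1) is present — its section is the full 23×17.5 rectangle; Merging all regions: the regions partially overlap (shared area 53.05 mm²), so overlapping operands fuse into one piece — 1 connected region. Overall, the cross-section is a single solid region. Island count = 1.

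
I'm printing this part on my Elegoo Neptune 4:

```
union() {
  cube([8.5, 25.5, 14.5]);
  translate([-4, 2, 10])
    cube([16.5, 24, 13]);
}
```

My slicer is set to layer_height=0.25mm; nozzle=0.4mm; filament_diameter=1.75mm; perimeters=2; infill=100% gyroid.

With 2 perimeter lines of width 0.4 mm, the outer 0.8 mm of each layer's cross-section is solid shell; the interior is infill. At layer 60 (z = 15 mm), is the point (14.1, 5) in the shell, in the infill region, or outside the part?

At z = 15 mm: the cube is not intersected at this z (z outside [0, 14.5]); the 16.5×24 cube at (-4, 2) contributes its full rectangle; Merging all regions: only the 16.5×24 cube at (-4, 2) is present, so the union is just that shape — 1 connected region. Overall, the cross-section is a single solid region. The nearest boundary edge runs (12.50, 2.00)→(12.50, 26.00); distance from the point to it = 1.60 mm. The point is not inside any of the regions above, so it lies outside the cross-section (1.60 mm from the nearest boundary).

outside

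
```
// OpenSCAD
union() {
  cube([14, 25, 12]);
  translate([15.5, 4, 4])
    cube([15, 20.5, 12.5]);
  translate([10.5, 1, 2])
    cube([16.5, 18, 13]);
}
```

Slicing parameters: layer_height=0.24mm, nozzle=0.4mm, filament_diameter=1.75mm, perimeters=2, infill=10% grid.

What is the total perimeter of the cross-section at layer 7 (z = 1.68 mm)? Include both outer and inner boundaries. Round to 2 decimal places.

78.00 mm

At z = 1.68 mm: the cube is present — its section is the full 14×25 rectangle (perimeter 78.00 mm); the cube at (15.5, 4) is absent (z outside [4, 16.5]); the cube at (10.5, 1) is not intersected at this z (z outside [2, 15]); Merging all regions: only the 14×25 cube is present, so the union is just that shape — boundary = 78.00 mm. Overall, the cross-section is a single solid region. Total boundary length (outer) = 78.00 mm.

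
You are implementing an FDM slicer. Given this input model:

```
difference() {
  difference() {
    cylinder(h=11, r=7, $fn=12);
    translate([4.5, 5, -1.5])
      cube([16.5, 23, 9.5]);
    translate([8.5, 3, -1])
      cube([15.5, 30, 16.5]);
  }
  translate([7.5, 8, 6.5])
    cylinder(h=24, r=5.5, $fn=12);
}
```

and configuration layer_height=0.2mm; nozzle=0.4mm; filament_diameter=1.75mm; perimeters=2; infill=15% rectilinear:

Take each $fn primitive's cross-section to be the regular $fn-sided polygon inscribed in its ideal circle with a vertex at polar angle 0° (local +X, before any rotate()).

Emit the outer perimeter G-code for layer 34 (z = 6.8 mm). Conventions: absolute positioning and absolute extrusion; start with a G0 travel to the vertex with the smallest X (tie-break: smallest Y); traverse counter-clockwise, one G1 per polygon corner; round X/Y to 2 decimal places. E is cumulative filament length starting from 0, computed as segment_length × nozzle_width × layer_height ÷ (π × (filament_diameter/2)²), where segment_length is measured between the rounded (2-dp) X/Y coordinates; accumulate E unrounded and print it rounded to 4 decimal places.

At z = 6.8 mm: the cylinder: section is a regular 12-gon, circumradius r=7; the 16.5×23 cube at (4.5, 5) contributes its full rectangle; the cube at (8.5, 3) is present — its section is the full 15.5×30 rectangle; After the difference (first − rest): starting from the r=7 cylinder, the 16.5×23 cube at (4.5, 5) partially overlaps it — only the 0.00 mm² overlap (of its 379.50 mm²) is removed, clipping the outline; the 15.5×30 cube at (8.5, 3) misses the remaining region (no effect) — 1 connected region; the r=5.5 cylinder at (7.5, 8) gives a regular 12-gon of circumradius 5.5 (constant along its height); Taking the first minus the rest: starting from that combined region, the r=5.5 cylinder at (7.5, 8) partially overlaps it — only the 4.60 mm² overlap (of its 90.75 mm²) is removed, clipping the outline — 1 connected region. The outline is a single polygon with 14 vertices. Extrusion per mm of travel: 0.4 × 0.2 / (π × 0.875²) = 0.033260. Accumulating E over each segment gives final E = 1.4500.

G0 X-7.00 Y0.00 Z6.80
G1 X-6.06 Y-3.50 E0.1205
G1 X-3.50 Y-6.06 E0.2410
G1 X0.00 Y-7.00 E0.3615
G1 X3.50 Y-6.06 E0.4820
G1 X6.06 Y-3.50 E0.6024
G1 X7.00 Y0.00 E0.7230
G1 X6.24 Y2.84 E0.8208
G1 X4.75 Y3.24 E0.8721
G1 X2.74 Y5.25 E0.9666
G1 X2.44 Y6.35 E1.0045
G1 X0.00 Y7.00 E1.0885
G1 X-3.50 Y6.06 E1.2091
G1 X-6.06 Y3.50 E1.3295
G1 X-7.00 Y0.00 E1.4500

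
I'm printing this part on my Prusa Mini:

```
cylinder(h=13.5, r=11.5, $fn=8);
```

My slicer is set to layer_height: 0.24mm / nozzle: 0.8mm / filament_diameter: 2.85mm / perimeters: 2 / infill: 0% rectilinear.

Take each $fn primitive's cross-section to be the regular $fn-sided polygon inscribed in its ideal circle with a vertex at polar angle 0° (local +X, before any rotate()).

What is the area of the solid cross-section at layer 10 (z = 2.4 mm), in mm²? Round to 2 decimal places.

374.06 mm²

At z = 2.4 mm: the r=11.5 cylinder gives a regular 8-gon of circumradius 11.5 (constant along its height) (area = (8/2)·11.500²·sin(360°/8) = 374.06 mm²). Overall, the cross-section is a single solid region. Net area = 374.06 mm².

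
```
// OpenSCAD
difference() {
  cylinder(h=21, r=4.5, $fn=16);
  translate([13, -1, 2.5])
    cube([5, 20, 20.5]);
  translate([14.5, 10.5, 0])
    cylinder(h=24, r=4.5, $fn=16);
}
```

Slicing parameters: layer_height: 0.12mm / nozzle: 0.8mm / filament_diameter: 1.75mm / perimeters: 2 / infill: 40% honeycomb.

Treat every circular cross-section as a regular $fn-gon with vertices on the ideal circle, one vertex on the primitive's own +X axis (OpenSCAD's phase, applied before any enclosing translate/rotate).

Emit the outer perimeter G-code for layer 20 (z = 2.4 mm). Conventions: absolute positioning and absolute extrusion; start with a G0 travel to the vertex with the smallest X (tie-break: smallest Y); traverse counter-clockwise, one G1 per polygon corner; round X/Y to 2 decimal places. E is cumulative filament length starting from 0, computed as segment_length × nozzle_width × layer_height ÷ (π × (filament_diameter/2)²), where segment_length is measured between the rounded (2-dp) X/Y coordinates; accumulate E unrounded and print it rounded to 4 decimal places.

At z = 2.4 mm: the r=4.5 cylinder gives a regular 16-gon of circumradius 4.5 (constant along its height); the cube at (13, -1) does not reach this height (z outside [2.5, 23]); the r=4.5 cylinder at (14.5, 10.5) gives a regular 16-gon of circumradius 4.5 (constant along its height); Subtracting the remaining from the first: starting from the r=4.5 cylinder, the r=4.5 cylinder at (14.5, 10.5) misses the remaining region (no effect) — 1 connected region. The outline is a single polygon with 16 vertices. Extrusion per mm of travel: 0.8 × 0.12 / (π × 0.875²) = 0.039912. Accumulating E over each segment gives final E = 1.1213.

G0 X-4.50 Y0.00 Z2.40
G1 X-4.16 Y-1.72 E0.0700
G1 X-3.18 Y-3.18 E0.1402
G1 X-1.72 Y-4.16 E0.2103
G1 X0.00 Y-4.50 E0.2803
G1 X1.72 Y-4.16 E0.3503
G1 X3.18 Y-3.18 E0.4205
G1 X4.16 Y-1.72 E0.4907
G1 X4.50 Y0.00 E0.5606
G1 X4.16 Y1.72 E0.6306
G1 X3.18 Y3.18 E0.7008
G1 X1.72 Y4.16 E0.7710
G1 X0.00 Y4.50 E0.8410
G1 X-1.72 Y4.16 E0.9109
G1 X-3.18 Y3.18 E0.9811
G1 X-4.16 Y1.72 E1.0513
G1 X-4.50 Y0.00 E1.1213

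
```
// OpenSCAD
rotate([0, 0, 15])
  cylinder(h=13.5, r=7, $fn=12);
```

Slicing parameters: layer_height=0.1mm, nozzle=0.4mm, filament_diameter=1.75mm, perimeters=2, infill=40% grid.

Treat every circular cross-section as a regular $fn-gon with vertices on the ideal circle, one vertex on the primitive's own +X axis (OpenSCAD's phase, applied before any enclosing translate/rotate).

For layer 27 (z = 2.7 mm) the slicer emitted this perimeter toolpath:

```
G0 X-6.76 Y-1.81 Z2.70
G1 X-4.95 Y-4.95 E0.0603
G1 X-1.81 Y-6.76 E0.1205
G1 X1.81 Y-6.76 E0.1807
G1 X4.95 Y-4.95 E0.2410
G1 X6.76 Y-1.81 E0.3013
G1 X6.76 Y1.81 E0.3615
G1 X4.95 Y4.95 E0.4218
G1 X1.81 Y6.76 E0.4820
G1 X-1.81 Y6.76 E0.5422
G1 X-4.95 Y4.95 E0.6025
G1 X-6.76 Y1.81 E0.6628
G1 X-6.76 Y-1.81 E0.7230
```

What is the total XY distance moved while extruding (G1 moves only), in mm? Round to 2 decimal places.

43.47 mm

Sum the Euclidean lengths of each G1 segment: total = 43.47 mm.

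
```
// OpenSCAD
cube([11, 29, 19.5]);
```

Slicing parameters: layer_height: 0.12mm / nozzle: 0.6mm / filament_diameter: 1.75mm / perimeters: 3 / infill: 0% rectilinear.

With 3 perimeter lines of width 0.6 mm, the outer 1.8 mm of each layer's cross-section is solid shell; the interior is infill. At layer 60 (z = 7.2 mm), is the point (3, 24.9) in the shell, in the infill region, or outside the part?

infill

At z = 7.2 mm: the cube (footprint 11×29) is included at this height. Overall, the cross-section is a single solid region. The nearest boundary edge runs (0.00, 29.00)→(0.00, 0.00); distance from the point to it = 3.00 mm. The point is inside the cross-section and 3.00 mm from the nearest boundary — more than the 1.8 mm shell width (3 × 0.6), so it's in the infill interior.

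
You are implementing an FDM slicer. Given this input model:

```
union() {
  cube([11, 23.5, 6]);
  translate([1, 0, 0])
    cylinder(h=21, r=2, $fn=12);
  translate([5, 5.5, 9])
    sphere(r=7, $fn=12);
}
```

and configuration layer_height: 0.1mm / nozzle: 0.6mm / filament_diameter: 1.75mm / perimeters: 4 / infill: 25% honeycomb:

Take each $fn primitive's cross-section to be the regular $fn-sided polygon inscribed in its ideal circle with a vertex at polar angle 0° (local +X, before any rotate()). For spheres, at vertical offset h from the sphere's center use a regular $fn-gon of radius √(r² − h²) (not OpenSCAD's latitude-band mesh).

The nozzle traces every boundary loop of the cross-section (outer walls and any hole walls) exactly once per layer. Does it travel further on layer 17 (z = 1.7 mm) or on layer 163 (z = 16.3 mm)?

Layer 17 (z = 1.7): the cube is present — its section is the full 11×23.5 rectangle (perimeter 69.00 mm); the r=2 cylinder at (1, 0) gives a regular 12-gon of circumradius 2 (constant along its height) (perimeter = 2·12·2.000·sin(180°/12) = 12.42 mm); the sphere at (5, 5.5) is absent (|z−center|=7.300 > r=7); Taking the union: the regions partially overlap (shared area 4.87 mm²), so the edge portions inside another operand are dropped and the merged outline is re-measured after clipping — boundary = 72.55 mm. So its perimeter = 72.55 mm. Layer 163 (z = 16.3): the cube is absent (z outside [0, 6]); the cylinder at (1, 0): section is a regular 12-gon, circumradius r=2 (perimeter = 2·12·2.000·sin(180°/12) = 12.42 mm); the sphere at (5, 5.5) is not intersected at this z (|z−center|=7.300 > r=7); Combining (union): only the r=2 cylinder at (1, 0) is present, so the union is just that shape — boundary = 12.42 mm. So its perimeter = 12.42 mm. Layer 17 is larger (72.55 vs 12.42 mm).

layer 17 (z = 1.7 mm)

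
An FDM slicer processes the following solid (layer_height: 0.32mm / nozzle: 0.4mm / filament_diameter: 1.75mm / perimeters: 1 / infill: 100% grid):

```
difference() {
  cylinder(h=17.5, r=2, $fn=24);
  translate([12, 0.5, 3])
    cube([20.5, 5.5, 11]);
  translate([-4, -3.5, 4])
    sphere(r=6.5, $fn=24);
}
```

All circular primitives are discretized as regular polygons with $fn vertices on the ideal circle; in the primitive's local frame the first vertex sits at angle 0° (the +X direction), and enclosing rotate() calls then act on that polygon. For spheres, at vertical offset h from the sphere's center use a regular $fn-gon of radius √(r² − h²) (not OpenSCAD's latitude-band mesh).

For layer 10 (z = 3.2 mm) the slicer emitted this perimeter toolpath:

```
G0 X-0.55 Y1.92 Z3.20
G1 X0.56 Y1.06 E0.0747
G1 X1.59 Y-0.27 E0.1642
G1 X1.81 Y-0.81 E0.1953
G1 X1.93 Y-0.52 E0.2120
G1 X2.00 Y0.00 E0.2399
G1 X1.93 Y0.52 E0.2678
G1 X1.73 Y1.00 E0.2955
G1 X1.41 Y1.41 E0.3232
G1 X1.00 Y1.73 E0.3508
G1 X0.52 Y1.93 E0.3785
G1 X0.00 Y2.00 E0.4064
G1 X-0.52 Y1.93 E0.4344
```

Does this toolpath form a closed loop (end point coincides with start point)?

Start point (G0): (-0.55, 1.92). End point (last G1): the path does not return to the start — open.

no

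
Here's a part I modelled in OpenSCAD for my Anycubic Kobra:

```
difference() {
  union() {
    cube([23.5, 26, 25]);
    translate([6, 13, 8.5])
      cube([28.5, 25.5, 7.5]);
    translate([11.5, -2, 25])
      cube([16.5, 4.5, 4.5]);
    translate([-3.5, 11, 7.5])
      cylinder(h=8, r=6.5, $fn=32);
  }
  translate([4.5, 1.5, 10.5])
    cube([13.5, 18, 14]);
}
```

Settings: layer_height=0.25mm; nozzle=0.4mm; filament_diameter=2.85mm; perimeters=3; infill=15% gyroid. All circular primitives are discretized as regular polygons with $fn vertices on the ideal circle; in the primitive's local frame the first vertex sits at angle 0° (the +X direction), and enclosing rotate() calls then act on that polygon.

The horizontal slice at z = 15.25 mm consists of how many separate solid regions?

At z = 15.25 mm: the cube (footprint 23.5×26) is included at this height; the cube at (6, 13) is present — its section is the full 28.5×25.5 rectangle; the cube at (11.5, -2) does not reach this height (z outside [25, 29.5]); the r=6.5 cylinder at (-3.5, 11) contributes a regular 32-gon of circumradius 6.5; Merging all regions: the regions partially overlap (shared area 250.40 mm²), so overlapping operands fuse into one piece — 1 connected region; the cube at (4.5, 1.5) is present — its section is the full 13.5×18 rectangle; After the difference (first − rest): starting from that combined region, the 13.5×18 cube at (4.5, 1.5) lies wholly inside it (removes its full 243.00 mm² and its 63.00 mm outline becomes a hole wall) — 1 connected region with 1 hole. The result has 1 disconnected region.

1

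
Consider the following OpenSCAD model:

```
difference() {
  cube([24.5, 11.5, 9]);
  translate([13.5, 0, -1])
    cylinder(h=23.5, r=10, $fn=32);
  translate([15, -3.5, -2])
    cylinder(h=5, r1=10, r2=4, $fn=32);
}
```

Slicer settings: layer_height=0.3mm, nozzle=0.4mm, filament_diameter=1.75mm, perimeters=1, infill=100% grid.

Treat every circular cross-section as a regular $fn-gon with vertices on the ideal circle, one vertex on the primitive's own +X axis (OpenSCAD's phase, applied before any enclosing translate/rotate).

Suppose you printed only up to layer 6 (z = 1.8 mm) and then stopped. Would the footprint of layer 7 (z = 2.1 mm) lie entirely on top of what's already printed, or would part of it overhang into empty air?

entirely on top

Compare the two slices. At z = 1.8: the cube (footprint 24.5×11.5) is included at this height (area 281.75 mm²); the r=10 cylinder at (13.5, 0) gives a regular 32-gon of circumradius 10 (constant along its height) (area = (32/2)·10.000²·sin(360°/32) = 312.14 mm²); the cone at (15, -3.5) contributes a regular 32-gon of circumradius 5.440 (interpolated between r1=10 and r2=4 at t=0.760) (area = (32/2)·5.440²·sin(360°/32) = 92.37 mm²); Subtracting the remaining from the first: starting from the 24.5×11.5 cube (281.75 mm²), the r=10 cylinder at (13.5, 0) partially overlaps it — only the 156.07 mm² overlap (of its 312.14 mm²) is removed, clipping the outline; the cone at (15, -3.5) misses the remaining region (no effect) — area = 125.68 mm². At z = 2.1: the 24.5×11.5 cube contributes its full rectangle (area 281.75 mm²); the r=10 cylinder at (13.5, 0) contributes a regular 32-gon of circumradius 10 (area = (32/2)·10.000²·sin(360°/32) = 312.14 mm²); the cone at (15, -3.5): at t=0.820 of its height the radius interpolates to r₁+(r₂−r₁)t = 5.080, giving a regular 32-gon of that circumradius (area = (32/2)·5.080²·sin(360°/32) = 80.55 mm²); Taking the first minus the rest: starting from the 24.5×11.5 cube (281.75 mm²), the r=10 cylinder at (13.5, 0) partially overlaps it — only the 156.07 mm² overlap (of its 312.14 mm²) is removed, clipping the outline; the cone at (15, -3.5) misses the remaining region (no effect) — area = 125.68 mm². Checking containment: the cross-section at z = 2.1 is a subset of the cross-section at z = 1.8.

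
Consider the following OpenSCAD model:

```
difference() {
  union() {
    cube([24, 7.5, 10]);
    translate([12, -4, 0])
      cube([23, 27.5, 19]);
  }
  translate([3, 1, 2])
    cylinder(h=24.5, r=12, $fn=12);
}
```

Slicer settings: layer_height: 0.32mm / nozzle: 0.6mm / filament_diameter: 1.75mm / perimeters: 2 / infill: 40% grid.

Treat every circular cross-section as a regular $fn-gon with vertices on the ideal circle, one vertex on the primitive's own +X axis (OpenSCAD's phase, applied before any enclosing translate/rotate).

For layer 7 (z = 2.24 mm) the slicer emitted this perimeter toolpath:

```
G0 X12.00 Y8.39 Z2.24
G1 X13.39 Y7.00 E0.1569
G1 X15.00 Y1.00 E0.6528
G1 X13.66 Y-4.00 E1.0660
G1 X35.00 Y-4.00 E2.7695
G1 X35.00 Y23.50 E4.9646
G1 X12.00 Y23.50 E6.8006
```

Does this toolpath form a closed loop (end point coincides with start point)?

Start point (G0): (12.00, 8.39). End point (last G1): the path does not return to the start — open.

no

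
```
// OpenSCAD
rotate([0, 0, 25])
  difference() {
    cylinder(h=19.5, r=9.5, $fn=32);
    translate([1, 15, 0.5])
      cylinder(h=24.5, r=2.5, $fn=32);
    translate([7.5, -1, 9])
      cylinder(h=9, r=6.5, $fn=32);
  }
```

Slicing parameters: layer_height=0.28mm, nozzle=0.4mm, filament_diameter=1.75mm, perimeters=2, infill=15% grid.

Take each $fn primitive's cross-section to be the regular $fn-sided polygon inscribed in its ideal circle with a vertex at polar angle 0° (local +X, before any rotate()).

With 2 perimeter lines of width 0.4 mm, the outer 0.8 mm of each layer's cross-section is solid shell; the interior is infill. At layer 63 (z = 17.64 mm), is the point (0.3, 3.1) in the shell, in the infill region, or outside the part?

At z = 17.64 mm: the r=9.5 cylinder gives a regular 32-gon of circumradius 9.5 (constant along its height); the r=2.5 cylinder at (1, 15) gives a regular 32-gon of circumradius 2.5 (constant along its height); the r=6.5 cylinder at (7.5, -1) contributes a regular 32-gon of circumradius 6.5; Subtracting the remaining from the first: starting from the r=9.5 cylinder, the r=2.5 cylinder at (1, 15) misses the remaining region (no effect); the r=6.5 cylinder at (7.5, -1) partially overlaps it — only the 80.23 mm² overlap (of its 131.88 mm²) is removed, clipping the outline — 1 connected region; (rotated 25° about Z; rotation is an isometry so areas/perimeters/island counts are preserved). Overall, the cross-section is a single solid region. Undo the 25° rotation: the query point maps to (1.582, 2.683) in the un-rotated model frame. The nearest boundary edge runs (2.10, 2.61)→(1.49, 1.49); distance from the point to it = 0.49 mm. The point is inside the cross-section, 0.49 mm from the nearest boundary — within the 0.8 mm shell band (2 × 0.4).

shell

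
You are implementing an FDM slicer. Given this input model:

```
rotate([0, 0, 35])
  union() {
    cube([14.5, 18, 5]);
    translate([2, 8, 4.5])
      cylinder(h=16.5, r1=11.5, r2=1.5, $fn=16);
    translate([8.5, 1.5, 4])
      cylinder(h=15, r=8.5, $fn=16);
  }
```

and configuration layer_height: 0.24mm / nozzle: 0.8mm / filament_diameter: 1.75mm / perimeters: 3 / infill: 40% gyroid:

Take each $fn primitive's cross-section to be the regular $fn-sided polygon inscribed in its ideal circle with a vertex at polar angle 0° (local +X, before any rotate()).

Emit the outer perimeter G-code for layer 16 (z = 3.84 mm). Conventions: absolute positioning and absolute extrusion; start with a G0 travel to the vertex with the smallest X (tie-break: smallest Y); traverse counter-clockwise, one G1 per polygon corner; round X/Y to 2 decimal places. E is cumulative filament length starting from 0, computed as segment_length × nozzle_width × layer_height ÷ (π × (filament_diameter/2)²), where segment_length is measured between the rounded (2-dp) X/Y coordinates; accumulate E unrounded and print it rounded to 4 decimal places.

G0 X-10.32 Y14.74 Z3.84
G1 X0.00 Y0.00 E1.4363
G1 X11.88 Y8.32 E2.5941
G1 X1.55 Y23.06 E4.0309
G1 X-10.32 Y14.74 E5.1880

At z = 3.84 mm: the 14.5×18 cube contributes its full rectangle; the cone at (2, 8) is absent (z outside [4.5, 21]); the cylinder at (8.5, 1.5) is absent (z outside [4, 19]); Merging all regions: only the 14.5×18 cube is present, so the union is just that shape — 1 connected region; (whole slice rotated 35° about Z — lengths, areas and connectivity unchanged). The outline is a single polygon with 4 vertices. Extrusion per mm of travel: 0.8 × 0.24 / (π × 0.875²) = 0.079824. Accumulating E over each segment gives final E = 5.1880.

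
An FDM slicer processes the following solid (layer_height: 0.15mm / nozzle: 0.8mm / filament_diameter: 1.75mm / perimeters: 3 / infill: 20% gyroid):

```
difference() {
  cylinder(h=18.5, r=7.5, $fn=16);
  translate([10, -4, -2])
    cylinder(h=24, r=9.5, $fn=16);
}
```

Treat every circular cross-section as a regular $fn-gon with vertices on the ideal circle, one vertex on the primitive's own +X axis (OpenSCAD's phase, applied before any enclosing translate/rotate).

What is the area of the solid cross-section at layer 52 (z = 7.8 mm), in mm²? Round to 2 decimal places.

119.18 mm²

At z = 7.8 mm: the cylinder: section is a regular 16-gon, circumradius r=7.5 (area = (16/2)·7.500²·sin(360°/16) = 172.21 mm²); the r=9.5 cylinder at (10, -4) gives a regular 16-gon of circumradius 9.5 (constant along its height) (area = (16/2)·9.500²·sin(360°/16) = 276.30 mm²); After the difference (first − rest): starting from the r=7.5 cylinder (172.21 mm²), the r=9.5 cylinder at (10, -4) partially overlaps it — only the 53.03 mm² overlap (of its 276.30 mm²) is removed, clipping the outline — area = 119.18 mm². Overall, the cross-section is a single solid region. Net area = 119.18 mm².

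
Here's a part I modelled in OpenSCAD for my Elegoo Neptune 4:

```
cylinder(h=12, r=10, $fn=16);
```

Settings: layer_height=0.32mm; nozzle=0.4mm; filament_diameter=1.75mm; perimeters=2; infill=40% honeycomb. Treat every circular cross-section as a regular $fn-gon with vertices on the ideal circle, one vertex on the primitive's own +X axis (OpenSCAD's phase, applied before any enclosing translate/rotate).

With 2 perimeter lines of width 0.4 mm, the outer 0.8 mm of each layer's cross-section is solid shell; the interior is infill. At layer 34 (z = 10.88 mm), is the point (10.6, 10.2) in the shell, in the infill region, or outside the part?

At z = 10.88 mm: the r=10 cylinder contributes a regular 16-gon of circumradius 10. Overall, the cross-section is a single solid region. The nearest boundary edge runs (9.24, 3.83)→(7.07, 7.07); distance from the point to it = 4.72 mm. The point is not inside any of the regions above, so it lies outside the cross-section (4.72 mm from the nearest boundary).

outside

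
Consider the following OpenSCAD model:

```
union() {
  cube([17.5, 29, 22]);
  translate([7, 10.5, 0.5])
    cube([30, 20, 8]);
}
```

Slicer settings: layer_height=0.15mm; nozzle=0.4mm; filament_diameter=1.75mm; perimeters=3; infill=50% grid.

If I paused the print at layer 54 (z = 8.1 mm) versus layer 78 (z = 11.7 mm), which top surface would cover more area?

Layer 54 (z = 8.1): the 17.5×29 cube contributes its full rectangle (area 507.50 mm²); the cube at (7, 10.5) (footprint 30×20) is included at this height (area 600.00 mm²); Merging all regions: the regions partially overlap — summed areas 1107.50 mm² minus the doubly-counted overlap 194.25 mm² gives 913.25 mm² — area = 913.25 mm². So its area = 913.25 mm². Layer 78 (z = 11.7): the cube is present — its section is the full 17.5×29 rectangle (area 507.50 mm²); the cube at (7, 10.5) is absent (z outside [0.5, 8.5]); Taking the union: only the 17.5×29 cube is present, so the union is just that shape — area = 507.50 mm². So its area = 507.50 mm². Layer 54 is larger (913.25 vs 507.50 mm²).

layer 54 (z = 8.1 mm)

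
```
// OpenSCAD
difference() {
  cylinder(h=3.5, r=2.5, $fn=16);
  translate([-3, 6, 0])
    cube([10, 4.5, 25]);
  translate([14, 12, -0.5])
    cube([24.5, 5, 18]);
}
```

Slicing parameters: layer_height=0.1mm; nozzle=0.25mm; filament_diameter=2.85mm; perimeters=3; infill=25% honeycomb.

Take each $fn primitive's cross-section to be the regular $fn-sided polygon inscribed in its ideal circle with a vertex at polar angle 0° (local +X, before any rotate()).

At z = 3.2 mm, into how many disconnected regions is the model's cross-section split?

At z = 3.2 mm: the r=2.5 cylinder gives a regular 16-gon of circumradius 2.5 (constant along its height); the 10×4.5 cube at (-3, 6) contributes its full rectangle; the cube at (14, 12) is present — its section is the full 24.5×5 rectangle; Taking the first minus the rest: starting from the r=2.5 cylinder, the 10×4.5 cube at (-3, 6) misses the remaining region (no effect); the 24.5×5 cube at (14, 12) misses the remaining region (no effect) — 1 connected region. The result has 1 disconnected region.

1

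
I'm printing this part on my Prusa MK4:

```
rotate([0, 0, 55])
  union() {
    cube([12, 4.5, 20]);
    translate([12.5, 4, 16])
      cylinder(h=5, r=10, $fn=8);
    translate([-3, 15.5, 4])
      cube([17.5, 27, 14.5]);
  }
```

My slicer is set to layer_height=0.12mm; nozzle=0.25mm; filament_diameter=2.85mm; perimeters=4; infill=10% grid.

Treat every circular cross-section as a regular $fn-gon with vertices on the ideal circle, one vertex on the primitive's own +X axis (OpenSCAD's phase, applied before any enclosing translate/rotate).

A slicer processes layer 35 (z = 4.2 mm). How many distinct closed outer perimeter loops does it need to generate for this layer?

2

At z = 4.2 mm: the cube is present — its section is the full 12×4.5 rectangle; the cylinder at (12.5, 4) is not intersected at this z (z outside [16, 21]); the 17.5×27 cube at (-3, 15.5) contributes its full rectangle; Merging all regions: the 2 present regions are separate (no shared area or edge), so areas and boundary lengths simply add and each stays a separate island — 2 connected regions; (rotated 55° about Z; rotation is an isometry so areas/perimeters/island counts are preserved). The result has 2 disconnected regions.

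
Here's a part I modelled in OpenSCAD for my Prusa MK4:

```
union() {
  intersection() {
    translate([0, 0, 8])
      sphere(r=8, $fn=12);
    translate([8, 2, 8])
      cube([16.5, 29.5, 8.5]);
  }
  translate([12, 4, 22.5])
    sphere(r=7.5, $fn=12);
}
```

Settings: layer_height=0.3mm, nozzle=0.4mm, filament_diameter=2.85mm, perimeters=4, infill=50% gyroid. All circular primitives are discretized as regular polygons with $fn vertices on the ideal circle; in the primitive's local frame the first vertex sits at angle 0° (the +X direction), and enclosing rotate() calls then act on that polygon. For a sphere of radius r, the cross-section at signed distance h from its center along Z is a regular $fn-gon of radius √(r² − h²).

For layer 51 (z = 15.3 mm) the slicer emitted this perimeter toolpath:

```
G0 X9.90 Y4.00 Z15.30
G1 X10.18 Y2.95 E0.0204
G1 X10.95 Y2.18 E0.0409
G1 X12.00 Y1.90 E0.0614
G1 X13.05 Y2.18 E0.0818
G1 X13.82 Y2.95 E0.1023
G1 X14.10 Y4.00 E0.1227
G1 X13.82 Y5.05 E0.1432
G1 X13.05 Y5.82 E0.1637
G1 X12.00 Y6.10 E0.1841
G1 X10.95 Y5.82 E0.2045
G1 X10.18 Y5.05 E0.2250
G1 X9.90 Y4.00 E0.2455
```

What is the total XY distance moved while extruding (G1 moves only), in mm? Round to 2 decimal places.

13.05 mm

Sum the Euclidean lengths of each G1 segment: total = 13.05 mm.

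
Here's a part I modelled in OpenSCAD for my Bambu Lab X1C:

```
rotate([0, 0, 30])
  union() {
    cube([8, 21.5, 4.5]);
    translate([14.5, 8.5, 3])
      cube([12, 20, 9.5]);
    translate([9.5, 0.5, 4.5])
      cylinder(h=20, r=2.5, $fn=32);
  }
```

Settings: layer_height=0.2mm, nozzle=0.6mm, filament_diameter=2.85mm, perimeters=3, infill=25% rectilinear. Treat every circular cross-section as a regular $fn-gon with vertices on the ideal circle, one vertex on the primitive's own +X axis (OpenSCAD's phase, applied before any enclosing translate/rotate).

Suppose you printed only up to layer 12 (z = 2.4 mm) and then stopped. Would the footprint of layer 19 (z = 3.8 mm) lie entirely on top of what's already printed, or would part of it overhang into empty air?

part overhangs

Compare the two slices. At z = 2.4: the cube is present — its section is the full 8×21.5 rectangle (area 172.00 mm²); the cube at (14.5, 8.5) does not reach this height (z outside [3, 12.5]); the cylinder at (9.5, 0.5) is absent (z outside [4.5, 24.5]); Taking the union: only the 8×21.5 cube is present, so the union is just that shape — area = 172.00 mm²; (whole slice rotated 30° about Z — lengths, areas and connectivity unchanged). At z = 3.8: the cube (footprint 8×21.5) is included at this height (area 172.00 mm²); the cube at (14.5, 8.5) (footprint 12×20) is included at this height (area 240.00 mm²); the cylinder at (9.5, 0.5) does not reach this height (z outside [4.5, 24.5]); Combining (union): the 2 present regions are separate (no shared area or edge), so areas and boundary lengths simply add and each stays a separate island — area = 412.00 mm²; (whole slice rotated 30° about Z — lengths, areas and connectivity unchanged). Checking containment: at z = 3.8 the cross-section extends beyond the z = 2.4 cross-section by about 240.00 mm².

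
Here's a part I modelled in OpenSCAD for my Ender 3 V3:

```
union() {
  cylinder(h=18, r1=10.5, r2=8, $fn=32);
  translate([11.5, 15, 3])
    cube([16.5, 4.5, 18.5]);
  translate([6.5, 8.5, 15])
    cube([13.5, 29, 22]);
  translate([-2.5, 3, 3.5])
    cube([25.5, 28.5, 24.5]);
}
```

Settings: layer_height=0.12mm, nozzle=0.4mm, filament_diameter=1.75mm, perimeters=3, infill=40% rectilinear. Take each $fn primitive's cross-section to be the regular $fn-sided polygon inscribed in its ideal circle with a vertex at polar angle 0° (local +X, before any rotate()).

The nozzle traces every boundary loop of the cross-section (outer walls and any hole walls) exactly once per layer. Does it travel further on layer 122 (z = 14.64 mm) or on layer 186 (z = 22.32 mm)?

Layer 122 (z = 14.64): the cone: at t=0.813 of its height the radius interpolates to r₁+(r₂−r₁)t = 8.467, giving a regular 32-gon of that circumradius (perimeter = 2·32·8.467·sin(180°/32) = 53.11 mm); the cube at (11.5, 15) (footprint 16.5×4.5) is included at this height (perimeter 42.00 mm); the cube at (6.5, 8.5) is not intersected at this z (z outside [15, 37]); the cube at (-2.5, 3) (footprint 25.5×28.5) is included at this height (perimeter 108.00 mm); Merging all regions: the regions partially overlap (shared area 96.20 mm²), so the edge portions inside another operand are dropped and the merged outline is re-measured after clipping — boundary = 142.91 mm. So its perimeter = 142.91 mm. Layer 186 (z = 22.32): the cone does not reach this height (z outside [0, 18]); the cube at (11.5, 15) is absent (z outside [3, 21.5]); the cube at (6.5, 8.5) (footprint 13.5×29) is included at this height (perimeter 85.00 mm); the 25.5×28.5 cube at (-2.5, 3) contributes its full rectangle (perimeter 108.00 mm); Taking the union: the regions partially overlap (shared area 310.50 mm²), so the edge portions inside another operand are dropped and the merged outline is re-measured after clipping — boundary = 120.00 mm. So its perimeter = 120.00 mm. Layer 122 is larger (142.91 vs 120.00 mm).

layer 122 (z = 14.64 mm)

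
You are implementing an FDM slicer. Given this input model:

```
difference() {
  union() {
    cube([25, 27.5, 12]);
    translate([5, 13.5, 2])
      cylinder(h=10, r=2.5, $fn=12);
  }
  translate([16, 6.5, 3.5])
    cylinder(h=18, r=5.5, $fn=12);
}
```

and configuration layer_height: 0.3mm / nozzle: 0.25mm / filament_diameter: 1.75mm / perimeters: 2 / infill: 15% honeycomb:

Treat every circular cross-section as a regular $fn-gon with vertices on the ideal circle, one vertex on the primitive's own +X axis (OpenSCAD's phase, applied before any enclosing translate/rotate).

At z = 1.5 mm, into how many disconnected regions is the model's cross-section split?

At z = 1.5 mm: the 25×27.5 cube contributes its full rectangle; the cylinder at (5, 13.5) is not intersected at this z (z outside [2, 12]); Combining (union): only the 25×27.5 cube is present, so the union is just that shape — 1 connected region; the cylinder at (16, 6.5) does not reach this height (z outside [3.5, 21.5]); After the difference (first − rest): none of the subtracted shapes is present at this height, so that combined region is unchanged — 1 connected region. The result has 1 disconnected region.

1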